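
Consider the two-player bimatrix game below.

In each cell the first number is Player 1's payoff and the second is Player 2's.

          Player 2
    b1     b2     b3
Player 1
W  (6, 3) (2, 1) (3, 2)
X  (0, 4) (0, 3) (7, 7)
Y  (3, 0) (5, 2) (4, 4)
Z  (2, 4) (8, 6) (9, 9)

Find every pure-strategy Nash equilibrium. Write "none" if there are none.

Player 1 against b1: payoffs 6, 0, 3, 2 → best response W.
Player 1 against b2: payoffs 2, 0, 5, 8 → best response Z.
Player 1 against b3: payoffs 3, 7, 4, 9 → best response Z.
Player 2 against W: payoffs 3, 1, 2 → best response b1.
Player 2 against X: payoffs 4, 3, 7 → best response b3.
Player 2 against Y: payoffs 0, 2, 4 → best response b3.
Player 2 against Z: payoffs 4, 6, 9 → best response b3.
Mutual best responses: (W, b1); (Z, b3).

Pure-strategy Nash equilibria: (W, b1); (Z, b3)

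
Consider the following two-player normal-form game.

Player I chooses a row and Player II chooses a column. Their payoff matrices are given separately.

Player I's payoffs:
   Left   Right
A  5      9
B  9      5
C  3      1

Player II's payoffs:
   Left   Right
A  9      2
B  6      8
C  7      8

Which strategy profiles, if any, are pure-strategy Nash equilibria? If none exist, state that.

For each strategy profile, look for a profitable unilateral deviation.
(A, Left): Player I can switch to B (5 → 9). Not NE.
(A, Right): Player II can switch to Left (2 → 9). Not NE.
(B, Left): Player II can switch to Right (6 → 8). Not NE.
(B, Right): Player I can switch to A (5 → 9). Not NE.
(C, Left): Player I can switch to A (3 → 5). Not NE.
(C, Right): Player I can switch to A (1 → 9). Not NE.

No pure-strategy Nash equilibrium.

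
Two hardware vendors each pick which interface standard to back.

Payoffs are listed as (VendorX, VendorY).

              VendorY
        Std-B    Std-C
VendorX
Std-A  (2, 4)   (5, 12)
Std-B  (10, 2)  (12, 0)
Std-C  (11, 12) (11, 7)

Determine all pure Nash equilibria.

VendorX against Std-B: payoffs 2, 10, 11 → best response Std-C.
VendorX against Std-C: payoffs 5, 12, 11 → best response Std-B.
VendorY against Std-A: payoffs 4, 12 → best response Std-C.
VendorY against Std-B: payoffs 2, 0 → best response Std-B.
VendorY against Std-C: payoffs 12, 7 → best response Std-B.
Mutual best responses: (Std-C, Std-B).

Pure NE: (Std-C, Std-B)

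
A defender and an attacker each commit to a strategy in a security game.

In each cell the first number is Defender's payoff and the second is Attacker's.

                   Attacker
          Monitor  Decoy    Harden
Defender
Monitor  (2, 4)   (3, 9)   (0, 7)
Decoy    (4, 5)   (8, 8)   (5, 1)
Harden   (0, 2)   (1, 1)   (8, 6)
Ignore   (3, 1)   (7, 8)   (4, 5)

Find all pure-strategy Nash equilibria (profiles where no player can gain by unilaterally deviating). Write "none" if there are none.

Pure-strategy Nash equilibria: (Decoy, Decoy); (Harden, Harden)

(Monitor, Monitor): Defender can switch to Decoy (2 → 4). Not NE.
(Monitor, Decoy): Defender can switch to Decoy (3 → 8). Not NE.
(Monitor, Harden): Defender can switch to Decoy (0 → 5). Not NE.
(Decoy, Monitor): Attacker can switch to Decoy (5 → 8). Not NE.
(Decoy, Decoy): Defender gets 8, best alternative 7; Attacker gets 8, best alternative 5. No profitable deviation — NE.
(Decoy, Harden): Defender can switch to Harden (5 → 8). Not NE.
(Harden, Monitor): Defender can switch to Monitor (0 → 2). Not NE.
(Harden, Decoy): Defender can switch to Monitor (1 → 3). Not NE.
(Harden, Harden): Defender gets 8, best alternative 5; Attacker gets 6, best alternative 2. No profitable deviation — NE.
(Ignore, Monitor): Defender can switch to Decoy (3 → 4). Not NE.
(Ignore, Decoy): Defender can switch to Decoy (7 → 8). Not NE.
(Ignore, Harden): Defender can switch to Decoy (4 → 5). Not NE.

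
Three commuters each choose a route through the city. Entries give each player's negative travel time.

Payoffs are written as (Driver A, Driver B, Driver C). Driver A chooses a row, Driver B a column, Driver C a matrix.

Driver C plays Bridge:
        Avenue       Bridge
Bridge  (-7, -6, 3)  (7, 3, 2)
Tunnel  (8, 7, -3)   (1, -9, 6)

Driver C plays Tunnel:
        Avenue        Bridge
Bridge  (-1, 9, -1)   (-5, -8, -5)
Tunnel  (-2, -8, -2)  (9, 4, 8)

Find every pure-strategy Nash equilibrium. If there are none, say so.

(Bridge, Avenue, Bridge): Driver A can switch to Tunnel (-7 → 8). Not NE.
(Bridge, Avenue, Tunnel): Driver C can switch to Bridge (-1 → 3). Not NE.
(Bridge, Bridge, Bridge): Driver A gets 7, best alternative 1; Driver B gets 3, best alternative -6; Driver C gets 2, best alternative -5. No profitable deviation — NE.
(Bridge, Bridge, Tunnel): Driver A can switch to Tunnel (-5 → 9). Not NE.
(Tunnel, Avenue, Bridge): Driver C can switch to Tunnel (-3 → -2). Not NE.
(Tunnel, Avenue, Tunnel): Driver A can switch to Bridge (-2 → -1). Not NE.
(Tunnel, Bridge, Bridge): Driver A can switch to Bridge (1 → 7). Not NE.
(Tunnel, Bridge, Tunnel): Driver A gets 9, best alternative -5; Driver B gets 4, best alternative -8; Driver C gets 8, best alternative 6. No profitable deviation — NE.

Pure-strategy Nash equilibria: (Bridge, Bridge, Bridge) and (Tunnel, Bridge, Tunnel)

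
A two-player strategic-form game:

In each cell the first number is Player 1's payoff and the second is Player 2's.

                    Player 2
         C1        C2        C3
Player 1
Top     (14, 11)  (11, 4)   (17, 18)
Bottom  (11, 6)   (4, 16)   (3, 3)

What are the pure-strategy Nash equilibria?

(Top, C1): Player 2 can switch to C3 (11 → 18). Not NE.
(Top, C2): Player 2 can switch to C1 (4 → 11). Not NE.
(Top, C3): Player 1 gets 17, best alternative 3; Player 2 gets 18, best alternative 11. No profitable deviation — NE.
(Bottom, C1): Player 1 can switch to Top (11 → 14). Not NE.
(Bottom, C2): Player 1 can switch to Top (4 → 11). Not NE.
(Bottom, C3): Player 1 can switch to Top (3 → 17). Not NE.

(Top, C3)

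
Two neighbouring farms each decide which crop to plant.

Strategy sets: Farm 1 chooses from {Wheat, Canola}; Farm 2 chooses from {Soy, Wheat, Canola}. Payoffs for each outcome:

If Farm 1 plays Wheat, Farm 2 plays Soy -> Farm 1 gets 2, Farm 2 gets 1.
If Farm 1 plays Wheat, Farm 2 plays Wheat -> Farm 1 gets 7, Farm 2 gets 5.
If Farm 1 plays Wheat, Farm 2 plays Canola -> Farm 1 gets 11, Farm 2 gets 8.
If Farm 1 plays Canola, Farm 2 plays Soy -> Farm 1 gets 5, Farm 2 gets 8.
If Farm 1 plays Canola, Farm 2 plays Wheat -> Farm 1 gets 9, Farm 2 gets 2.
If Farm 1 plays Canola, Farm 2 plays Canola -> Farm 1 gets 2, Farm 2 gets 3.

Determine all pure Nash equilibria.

The pure Nash equilibria are (Wheat, Canola) and (Canola, Soy).

(Wheat, Soy): Farm 1 can switch to Canola (2 → 5). Not NE.
(Wheat, Wheat): Farm 1 can switch to Canola (7 → 9). Not NE.
(Wheat, Canola): Farm 1 gets 11, best alternative 2; Farm 2 gets 8, best alternative 5. No profitable deviation — NE.
(Canola, Soy): Farm 1 gets 5, best alternative 2; Farm 2 gets 8, best alternative 3. No profitable deviation — NE.
(Canola, Wheat): Farm 2 can switch to Soy (2 → 8). Not NE.
(Canola, Canola): Farm 1 can switch to Wheat (2 → 11). Not NE.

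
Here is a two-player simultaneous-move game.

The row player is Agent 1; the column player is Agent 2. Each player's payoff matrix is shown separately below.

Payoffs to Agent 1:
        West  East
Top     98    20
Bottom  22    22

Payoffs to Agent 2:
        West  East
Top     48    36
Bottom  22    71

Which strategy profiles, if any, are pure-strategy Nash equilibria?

(Top, West): Agent 1 gets 98, best alternative 22; Agent 2 gets 48, best alternative 36. No profitable deviation — NE.
(Top, East): Agent 1 can switch to Bottom (20 → 22). Not NE.
(Bottom, West): Agent 1 can switch to Top (22 → 98). Not NE.
(Bottom, East): Agent 1 gets 22, best alternative 20; Agent 2 gets 71, best alternative 22. No profitable deviation — NE.

The pure Nash equilibria are (Top, West) and (Bottom, East).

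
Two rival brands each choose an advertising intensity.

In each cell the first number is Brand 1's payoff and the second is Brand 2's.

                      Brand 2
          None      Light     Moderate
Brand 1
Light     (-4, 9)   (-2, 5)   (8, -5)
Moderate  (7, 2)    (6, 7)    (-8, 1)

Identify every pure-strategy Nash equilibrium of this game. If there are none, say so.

The unique pure-strategy Nash equilibrium is (Moderate, Light).

Brand 1 against None: payoffs -4, 7 → best response Moderate.
Brand 1 against Light: payoffs -2, 6 → best response Moderate.
Brand 1 against Moderate: payoffs 8, -8 → best response Light.
Brand 2 against Light: payoffs 9, 5, -5 → best response None.
Brand 2 against Moderate: payoffs 2, 7, 1 → best response Light.
Mutual best responses: (Moderate, Light).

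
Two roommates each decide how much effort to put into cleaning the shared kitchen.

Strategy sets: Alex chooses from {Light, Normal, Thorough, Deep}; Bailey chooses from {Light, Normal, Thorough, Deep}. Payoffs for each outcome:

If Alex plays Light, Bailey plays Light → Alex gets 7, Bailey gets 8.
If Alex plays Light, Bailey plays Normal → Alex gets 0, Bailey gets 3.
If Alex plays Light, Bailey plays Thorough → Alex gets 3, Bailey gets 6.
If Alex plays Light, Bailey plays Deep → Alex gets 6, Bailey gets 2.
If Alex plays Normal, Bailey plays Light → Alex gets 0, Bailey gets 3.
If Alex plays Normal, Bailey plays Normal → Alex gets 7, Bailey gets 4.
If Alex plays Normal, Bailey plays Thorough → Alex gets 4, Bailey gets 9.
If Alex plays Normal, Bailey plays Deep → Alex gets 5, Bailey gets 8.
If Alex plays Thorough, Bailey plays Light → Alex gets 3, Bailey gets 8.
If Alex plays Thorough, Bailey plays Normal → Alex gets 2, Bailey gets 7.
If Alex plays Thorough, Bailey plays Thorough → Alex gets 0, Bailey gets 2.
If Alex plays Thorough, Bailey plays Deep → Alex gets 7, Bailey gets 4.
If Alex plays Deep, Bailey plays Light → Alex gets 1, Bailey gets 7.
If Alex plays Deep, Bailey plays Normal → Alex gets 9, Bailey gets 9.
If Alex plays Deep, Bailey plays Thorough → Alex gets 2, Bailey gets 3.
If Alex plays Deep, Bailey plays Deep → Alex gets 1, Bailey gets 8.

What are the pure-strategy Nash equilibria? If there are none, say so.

(Light, Light): Alex gets 7, best alternative 3; Bailey gets 8, best alternative 6. No profitable deviation — NE.
(Light, Normal): Alex can switch to Normal (0 → 7). Not NE.
(Light, Thorough): Alex can switch to Normal (3 → 4). Not NE.
(Light, Deep): Alex can switch to Thorough (6 → 7). Not NE.
(Normal, Light): Alex can switch to Light (0 → 7). Not NE.
(Normal, Normal): Alex can switch to Deep (7 → 9). Not NE.
(Normal, Thorough): Alex gets 4, best alternative 3; Bailey gets 9, best alternative 8. No profitable deviation — NE.
(Normal, Deep): Alex can switch to Light (5 → 6). Not NE.
(Deep, Normal): Alex gets 9, best alternative 7; Bailey gets 9, best alternative 8. No profitable deviation — NE.
(The remaining 7 profiles each have a profitable deviation by the same check.)

(Light, Light); (Normal, Thorough); (Deep, Normal)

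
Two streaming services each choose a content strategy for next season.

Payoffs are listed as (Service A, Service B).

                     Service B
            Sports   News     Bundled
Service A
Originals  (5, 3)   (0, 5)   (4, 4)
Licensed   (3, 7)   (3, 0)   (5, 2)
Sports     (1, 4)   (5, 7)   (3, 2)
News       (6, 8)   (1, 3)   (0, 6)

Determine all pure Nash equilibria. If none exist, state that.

(Originals, Sports): Service A can switch to News (5 → 6). Not NE.
(Originals, News): Service A can switch to Licensed (0 → 3). Not NE.
(Originals, Bundled): Service A can switch to Licensed (4 → 5). Not NE.
(Licensed, Sports): Service A can switch to Originals (3 → 5). Not NE.
(Licensed, News): Service A can switch to Sports (3 → 5). Not NE.
(Licensed, Bundled): Service B can switch to Sports (2 → 7). Not NE.
(Sports, News): Service A gets 5, best alternative 3; Service B gets 7, best alternative 4. No profitable deviation — NE.
(News, Sports): Service A gets 6, best alternative 5; Service B gets 8, best alternative 6. No profitable deviation — NE.
(The remaining 4 profiles each have a profitable deviation by the same check.)

Pure-strategy Nash equilibria: (Sports, News); (News, Sports)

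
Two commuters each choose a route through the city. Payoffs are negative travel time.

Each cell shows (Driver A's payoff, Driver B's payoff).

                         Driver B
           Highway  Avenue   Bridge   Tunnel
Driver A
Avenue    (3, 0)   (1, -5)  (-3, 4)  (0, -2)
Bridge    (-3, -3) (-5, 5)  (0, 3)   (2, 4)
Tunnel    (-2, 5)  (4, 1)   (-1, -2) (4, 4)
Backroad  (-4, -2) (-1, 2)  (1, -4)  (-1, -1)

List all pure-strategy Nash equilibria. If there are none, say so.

There is no pure-strategy Nash equilibrium.

Driver A against Highway: payoffs 3, -3, -2, -4 → best response Avenue.
Driver A against Avenue: payoffs 1, -5, 4, -1 → best response Tunnel.
Driver A against Bridge: payoffs -3, 0, -1, 1 → best response Backroad.
Driver A against Tunnel: payoffs 0, 2, 4, -1 → best response Tunnel.
Driver B against Avenue: payoffs 0, -5, 4, -2 → best response Bridge.
Driver B against Bridge: payoffs -3, 5, 3, 4 → best response Avenue.
Driver B against Tunnel: payoffs 5, 1, -2, 4 → best response Highway.
Driver B against Backroad: payoffs -2, 2, -4, -1 → best response Avenue.
No profile is a mutual best response for all players.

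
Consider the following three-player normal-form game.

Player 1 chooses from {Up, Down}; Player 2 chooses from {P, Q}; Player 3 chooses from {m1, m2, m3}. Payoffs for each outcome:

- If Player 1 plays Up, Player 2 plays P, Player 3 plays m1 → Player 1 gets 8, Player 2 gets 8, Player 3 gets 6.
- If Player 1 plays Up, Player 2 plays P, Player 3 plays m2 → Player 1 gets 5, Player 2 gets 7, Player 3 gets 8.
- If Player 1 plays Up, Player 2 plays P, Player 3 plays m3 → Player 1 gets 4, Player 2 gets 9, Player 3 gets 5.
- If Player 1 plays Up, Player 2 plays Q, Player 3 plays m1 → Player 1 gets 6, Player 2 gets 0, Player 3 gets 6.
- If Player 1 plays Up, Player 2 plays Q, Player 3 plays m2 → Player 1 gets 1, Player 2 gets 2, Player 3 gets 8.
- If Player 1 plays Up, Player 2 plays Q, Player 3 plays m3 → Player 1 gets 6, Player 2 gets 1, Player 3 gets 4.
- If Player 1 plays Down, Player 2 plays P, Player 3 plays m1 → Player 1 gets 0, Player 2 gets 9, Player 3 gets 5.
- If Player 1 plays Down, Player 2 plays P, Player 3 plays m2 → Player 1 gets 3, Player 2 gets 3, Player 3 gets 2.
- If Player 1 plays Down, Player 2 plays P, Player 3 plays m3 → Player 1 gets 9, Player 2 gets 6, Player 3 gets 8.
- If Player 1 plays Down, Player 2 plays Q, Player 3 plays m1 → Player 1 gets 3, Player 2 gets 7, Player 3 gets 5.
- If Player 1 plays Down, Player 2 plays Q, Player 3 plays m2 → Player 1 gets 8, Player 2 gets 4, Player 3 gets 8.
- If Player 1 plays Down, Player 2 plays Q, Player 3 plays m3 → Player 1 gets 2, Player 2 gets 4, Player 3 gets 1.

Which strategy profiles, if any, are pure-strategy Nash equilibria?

The pure Nash equilibria are (Up, P, m2), (Down, P, m3), (Down, Q, m2).

For each strategy profile, look for a profitable unilateral deviation.
(Up, P, m1): Player 3 can switch to m2 (6 → 8). Not NE.
(Up, P, m2): Player 1 gets 5, best alternative 3; Player 2 gets 7, best alternative 2; Player 3 gets 8, best alternative 6. No profitable deviation — NE.
(Up, P, m3): Player 1 can switch to Down (4 → 9). Not NE.
(Up, Q, m1): Player 2 can switch to P (0 → 8). Not NE.
(Up, Q, m2): Player 1 can switch to Down (1 → 8). Not NE.
(Up, Q, m3): Player 2 can switch to P (1 → 9). Not NE.
(Down, P, m1): Player 1 can switch to Up (0 → 8). Not NE.
(Down, P, m2): Player 1 can switch to Up (3 → 5). Not NE.
(Down, P, m3): Player 1 gets 9, best alternative 4; Player 2 gets 6, best alternative 4; Player 3 gets 8, best alternative 5. No profitable deviation — NE.
(Down, Q, m1): Player 1 can switch to Up (3 → 6). Not NE.
(Down, Q, m2): Player 1 gets 8, best alternative 1; Player 2 gets 4, best alternative 3; Player 3 gets 8, best alternative 5. No profitable deviation — NE.
(Down, Q, m3): Player 1 can switch to Up (2 → 6). Not NE.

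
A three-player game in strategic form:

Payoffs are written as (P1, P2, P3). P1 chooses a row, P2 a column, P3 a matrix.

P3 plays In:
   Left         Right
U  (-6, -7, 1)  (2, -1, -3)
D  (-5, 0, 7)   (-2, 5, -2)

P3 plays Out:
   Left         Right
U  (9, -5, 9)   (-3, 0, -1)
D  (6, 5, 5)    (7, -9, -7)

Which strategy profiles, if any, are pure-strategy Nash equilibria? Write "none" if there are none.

No pure-strategy Nash equilibrium.

For each player, find the best response to each opponent profile; mutual best responses are the pure NE.
P1 against (Left, In): payoffs -6, -5 → best response D.
P1 against (Left, Out): payoffs 9, 6 → best response U.
P1 against (Right, In): payoffs 2, -2 → best response U.
P1 against (Right, Out): payoffs -3, 7 → best response D.
P2 against (U, In): payoffs -7, -1 → best response Right.
P2 against (U, Out): payoffs -5, 0 → best response Right.
P2 against (D, In): payoffs 0, 5 → best response Right.
P2 against (D, Out): payoffs 5, -9 → best response Left.
P3 against (U, Left): payoffs 1, 9 → best response Out.
P3 against (U, Right): payoffs -3, -1 → best response Out.
P3 against (D, Left): payoffs 7, 5 → best response In.
P3 against (D, Right): payoffs -2, -7 → best response In.
No profile is a mutual best response for all players.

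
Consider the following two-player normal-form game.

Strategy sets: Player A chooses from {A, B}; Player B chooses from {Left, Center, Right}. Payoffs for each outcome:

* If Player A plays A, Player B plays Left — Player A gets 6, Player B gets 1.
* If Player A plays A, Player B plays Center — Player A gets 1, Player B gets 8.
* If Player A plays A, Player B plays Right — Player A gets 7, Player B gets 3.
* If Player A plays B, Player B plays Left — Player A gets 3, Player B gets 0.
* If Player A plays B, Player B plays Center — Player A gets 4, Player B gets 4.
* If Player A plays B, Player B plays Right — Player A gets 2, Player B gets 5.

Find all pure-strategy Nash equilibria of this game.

none

(A, Left): Player B can switch to Center (1 → 8). Not NE.
(A, Center): Player A can switch to B (1 → 4). Not NE.
(A, Right): Player B can switch to Center (3 → 8). Not NE.
(B, Left): Player A can switch to A (3 → 6). Not NE.
(B, Center): Player B can switch to Right (4 → 5). Not NE.
(B, Right): Player A can switch to A (2 → 7). Not NE.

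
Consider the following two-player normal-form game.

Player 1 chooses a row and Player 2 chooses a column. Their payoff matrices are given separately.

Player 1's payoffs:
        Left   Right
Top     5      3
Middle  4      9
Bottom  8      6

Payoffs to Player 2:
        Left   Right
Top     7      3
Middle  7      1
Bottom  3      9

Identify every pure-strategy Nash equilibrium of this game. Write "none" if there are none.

No pure-strategy Nash equilibrium.

Player 1 against Left: payoffs 5, 4, 8 → best response Bottom.
Player 1 against Right: payoffs 3, 9, 6 → best response Middle.
Player 2 against Top: payoffs 7, 3 → best response Left.
Player 2 against Middle: payoffs 7, 1 → best response Left.
Player 2 against Bottom: payoffs 3, 9 → best response Right.
No profile is a mutual best response for all players.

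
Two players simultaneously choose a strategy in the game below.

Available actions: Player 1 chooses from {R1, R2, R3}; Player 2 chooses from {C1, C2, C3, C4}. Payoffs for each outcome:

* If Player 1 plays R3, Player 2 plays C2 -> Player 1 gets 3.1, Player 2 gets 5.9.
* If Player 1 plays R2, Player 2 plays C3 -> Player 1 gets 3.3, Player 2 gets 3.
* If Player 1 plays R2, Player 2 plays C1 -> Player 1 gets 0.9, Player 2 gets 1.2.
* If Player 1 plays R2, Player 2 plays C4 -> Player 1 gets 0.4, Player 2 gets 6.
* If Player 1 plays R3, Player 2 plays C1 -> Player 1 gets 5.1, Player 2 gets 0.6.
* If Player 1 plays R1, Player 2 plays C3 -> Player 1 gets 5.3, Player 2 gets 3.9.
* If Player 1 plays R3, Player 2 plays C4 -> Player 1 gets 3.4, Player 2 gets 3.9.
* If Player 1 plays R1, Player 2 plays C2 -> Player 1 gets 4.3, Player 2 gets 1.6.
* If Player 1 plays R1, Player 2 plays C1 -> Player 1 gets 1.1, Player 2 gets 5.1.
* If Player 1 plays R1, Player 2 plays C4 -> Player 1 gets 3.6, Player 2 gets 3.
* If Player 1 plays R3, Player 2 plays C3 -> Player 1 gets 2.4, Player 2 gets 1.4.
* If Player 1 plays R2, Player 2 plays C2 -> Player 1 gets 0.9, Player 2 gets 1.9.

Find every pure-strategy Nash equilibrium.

Check each profile: it is a Nash equilibrium iff no player can strictly gain by switching unilaterally.
(R1, C1): Player 1 can switch to R3 (1.1 → 5.1). Not NE.
(R1, C2): Player 2 can switch to C1 (1.6 → 5.1). Not NE.
(R1, C3): Player 2 can switch to C1 (3.9 → 5.1). Not NE.
(R1, C4): Player 2 can switch to C1 (3 → 5.1). Not NE.
(R2, C1): Player 1 can switch to R1 (0.9 → 1.1). Not NE.
(R2, C2): Player 1 can switch to R1 (0.9 → 4.3). Not NE.
(R2, C3): Player 1 can switch to R1 (3.3 → 5.3). Not NE.
(R2, C4): Player 1 can switch to R1 (0.4 → 3.6). Not NE.
(R3, C1): Player 2 can switch to C2 (0.6 → 5.9). Not NE.
(R3, C2): Player 1 can switch to R1 (3.1 → 4.3). Not NE.
(The remaining 2 profiles each have a profitable deviation by the same check.)

This game has no pure Nash equilibrium.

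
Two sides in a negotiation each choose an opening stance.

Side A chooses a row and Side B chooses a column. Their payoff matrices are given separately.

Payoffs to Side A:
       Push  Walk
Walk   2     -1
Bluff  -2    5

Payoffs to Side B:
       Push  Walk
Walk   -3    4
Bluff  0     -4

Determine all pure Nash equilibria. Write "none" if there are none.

There is no pure-strategy Nash equilibrium.

Side A against Push: payoffs 2, -2 → best response Walk.
Side A against Walk: payoffs -1, 5 → best response Bluff.
Side B against Walk: payoffs -3, 4 → best response Walk.
Side B against Bluff: payoffs 0, -4 → best response Push.
No profile is a mutual best response for all players.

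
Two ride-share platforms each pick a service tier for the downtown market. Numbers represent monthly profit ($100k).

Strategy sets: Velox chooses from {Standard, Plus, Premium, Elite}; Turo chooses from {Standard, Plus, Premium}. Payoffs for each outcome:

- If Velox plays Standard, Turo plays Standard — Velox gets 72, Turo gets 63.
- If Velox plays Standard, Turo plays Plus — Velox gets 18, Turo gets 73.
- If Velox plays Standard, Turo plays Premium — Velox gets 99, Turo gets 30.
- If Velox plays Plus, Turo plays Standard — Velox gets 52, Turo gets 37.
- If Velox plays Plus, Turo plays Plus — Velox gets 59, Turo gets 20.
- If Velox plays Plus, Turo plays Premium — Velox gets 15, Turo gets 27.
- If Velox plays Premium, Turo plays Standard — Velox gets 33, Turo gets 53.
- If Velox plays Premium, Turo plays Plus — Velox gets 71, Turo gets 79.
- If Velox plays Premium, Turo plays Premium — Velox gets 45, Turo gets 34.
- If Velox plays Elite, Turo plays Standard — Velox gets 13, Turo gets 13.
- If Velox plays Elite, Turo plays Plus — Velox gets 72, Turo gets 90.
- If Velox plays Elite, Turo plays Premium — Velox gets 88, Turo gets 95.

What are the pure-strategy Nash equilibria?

(Standard, Standard): Turo can switch to Plus (63 → 73). Not NE.
(Standard, Plus): Velox can switch to Plus (18 → 59). Not NE.
(Standard, Premium): Turo can switch to Standard (30 → 63). Not NE.
(Plus, Standard): Velox can switch to Standard (52 → 72). Not NE.
(Plus, Plus): Velox can switch to Premium (59 → 71). Not NE.
(Plus, Premium): Velox can switch to Standard (15 → 99). Not NE.
(The remaining 6 profiles each have a profitable deviation by the same check.)

No pure-strategy Nash equilibrium.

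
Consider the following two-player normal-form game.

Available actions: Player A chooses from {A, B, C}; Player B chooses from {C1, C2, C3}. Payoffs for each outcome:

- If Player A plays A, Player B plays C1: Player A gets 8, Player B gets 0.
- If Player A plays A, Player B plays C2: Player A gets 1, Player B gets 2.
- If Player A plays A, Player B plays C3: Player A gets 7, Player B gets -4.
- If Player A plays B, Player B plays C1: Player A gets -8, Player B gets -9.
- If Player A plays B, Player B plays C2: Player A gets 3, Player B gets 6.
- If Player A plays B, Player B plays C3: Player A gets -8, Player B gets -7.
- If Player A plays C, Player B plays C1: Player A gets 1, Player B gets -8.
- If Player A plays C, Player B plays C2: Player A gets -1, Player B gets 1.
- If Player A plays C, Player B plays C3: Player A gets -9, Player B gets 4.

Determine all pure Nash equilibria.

Player A against C1: payoffs 8, -8, 1 → best response A.
Player A against C2: payoffs 1, 3, -1 → best response B.
Player A against C3: payoffs 7, -8, -9 → best response A.
Player B against A: payoffs 0, 2, -4 → best response C2.
Player B against B: payoffs -9, 6, -7 → best response C2.
Player B against C: payoffs -8, 1, 4 → best response C3.
Mutual best responses: (B, C2).

The unique pure-strategy Nash equilibrium is (B, C2).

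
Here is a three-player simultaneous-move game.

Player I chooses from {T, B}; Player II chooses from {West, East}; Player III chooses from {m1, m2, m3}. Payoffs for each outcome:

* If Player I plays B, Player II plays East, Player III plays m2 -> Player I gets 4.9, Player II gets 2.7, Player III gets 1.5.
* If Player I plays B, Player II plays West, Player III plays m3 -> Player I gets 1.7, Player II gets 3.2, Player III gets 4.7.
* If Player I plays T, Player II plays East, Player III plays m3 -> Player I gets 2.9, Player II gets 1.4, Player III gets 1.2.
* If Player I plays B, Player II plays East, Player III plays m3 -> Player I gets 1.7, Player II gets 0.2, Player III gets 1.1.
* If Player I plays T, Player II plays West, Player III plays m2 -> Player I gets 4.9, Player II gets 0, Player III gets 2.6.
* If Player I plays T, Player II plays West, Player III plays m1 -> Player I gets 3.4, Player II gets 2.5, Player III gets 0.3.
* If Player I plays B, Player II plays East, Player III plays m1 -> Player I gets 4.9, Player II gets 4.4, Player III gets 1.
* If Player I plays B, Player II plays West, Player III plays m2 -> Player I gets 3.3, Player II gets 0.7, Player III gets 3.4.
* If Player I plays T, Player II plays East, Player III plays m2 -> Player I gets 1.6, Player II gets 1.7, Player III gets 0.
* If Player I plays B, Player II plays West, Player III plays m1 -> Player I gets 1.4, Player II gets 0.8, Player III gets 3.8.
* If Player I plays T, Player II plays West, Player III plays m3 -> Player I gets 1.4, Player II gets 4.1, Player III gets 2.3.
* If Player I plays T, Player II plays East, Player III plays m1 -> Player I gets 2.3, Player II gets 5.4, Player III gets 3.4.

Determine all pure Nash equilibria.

Pure-strategy Nash equilibria: (B, West, m3) and (B, East, m2)

Player I against (West, m1): payoffs 3.4, 1.4 → best response T.
Player I against (West, m2): payoffs 4.9, 3.3 → best response T.
Player I against (West, m3): payoffs 1.4, 1.7 → best response B.
Player I against (East, m1): payoffs 2.3, 4.9 → best response B.
Player I against (East, m2): payoffs 1.6, 4.9 → best response B.
Player I against (East, m3): payoffs 2.9, 1.7 → best response T.
Player II against (T, m1): payoffs 2.5, 5.4 → best response East.
Player II against (T, m2): payoffs 0, 1.7 → best response East.
Player II against (T, m3): payoffs 4.1, 1.4 → best response West.
Player II against (B, m1): payoffs 0.8, 4.4 → best response East.
Player II against (B, m2): payoffs 0.7, 2.7 → best response East.
Player II against (B, m3): payoffs 3.2, 0.2 → best response West.
Player III against (T, West): payoffs 0.3, 2.6, 2.3 → best response m2.
Player III against (T, East): payoffs 3.4, 0, 1.2 → best response m1.
Player III against (B, West): payoffs 3.8, 3.4, 4.7 → best response m3.
Player III against (B, East): payoffs 1, 1.5, 1.1 → best response m2.
Mutual best responses: (B, West, m3); (B, East, m2).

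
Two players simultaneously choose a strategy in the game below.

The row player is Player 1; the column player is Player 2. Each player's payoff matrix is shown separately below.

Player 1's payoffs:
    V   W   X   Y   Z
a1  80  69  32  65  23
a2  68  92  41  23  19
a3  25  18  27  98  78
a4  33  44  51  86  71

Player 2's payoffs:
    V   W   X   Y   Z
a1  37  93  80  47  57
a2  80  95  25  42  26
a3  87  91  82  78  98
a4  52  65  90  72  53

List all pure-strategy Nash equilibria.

Pure-strategy Nash equilibria: (a2, W) and (a3, Z) and (a4, X)

(a1, V): Player 2 can switch to W (37 → 93). Not NE.
(a1, W): Player 1 can switch to a2 (69 → 92). Not NE.
(a1, X): Player 1 can switch to a2 (32 → 41). Not NE.
(a1, Y): Player 1 can switch to a3 (65 → 98). Not NE.
(a1, Z): Player 1 can switch to a3 (23 → 78). Not NE.
(a2, V): Player 1 can switch to a1 (68 → 80). Not NE.
(a2, W): Player 1 gets 92, best alternative 69; Player 2 gets 95, best alternative 80. No profitable deviation — NE.
(a2, X): Player 1 can switch to a4 (41 → 51). Not NE.
(a2, Y): Player 1 can switch to a1 (23 → 65). Not NE.
(a2, Z): Player 1 can switch to a1 (19 → 23). Not NE.
(a3, V): Player 1 can switch to a1 (25 → 80). Not NE.
(a3, W): Player 1 can switch to a1 (18 → 69). Not NE.
(a3, X): Player 1 can switch to a1 (27 → 32). Not NE.
(a3, Z): Player 1 gets 78, best alternative 71; Player 2 gets 98, best alternative 91. No profitable deviation — NE.
(a4, X): Player 1 gets 51, best alternative 41; Player 2 gets 90, best alternative 72. No profitable deviation — NE.
(The remaining 5 profiles each have a profitable deviation by the same check.)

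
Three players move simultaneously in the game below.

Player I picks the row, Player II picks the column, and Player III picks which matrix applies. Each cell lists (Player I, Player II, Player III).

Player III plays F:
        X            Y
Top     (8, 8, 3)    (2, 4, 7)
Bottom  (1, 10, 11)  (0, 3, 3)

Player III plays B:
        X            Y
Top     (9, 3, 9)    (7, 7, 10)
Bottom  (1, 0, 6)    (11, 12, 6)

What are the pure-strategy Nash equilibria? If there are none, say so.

The unique pure-strategy Nash equilibrium is (Bottom, Y, B).

(Top, X, F): Player III can switch to B (3 → 9). Not NE.
(Top, X, B): Player II can switch to Y (3 → 7). Not NE.
(Top, Y, F): Player II can switch to X (4 → 8). Not NE.
(Top, Y, B): Player I can switch to Bottom (7 → 11). Not NE.
(Bottom, X, F): Player I can switch to Top (1 → 8). Not NE.
(Bottom, X, B): Player I can switch to Top (1 → 9). Not NE.
(Bottom, Y, F): Player I can switch to Top (0 → 2). Not NE.
(Bottom, Y, B): Player I gets 11, best alternative 7; Player II gets 12, best alternative 0; Player III gets 6, best alternative 3. No profitable deviation — NE.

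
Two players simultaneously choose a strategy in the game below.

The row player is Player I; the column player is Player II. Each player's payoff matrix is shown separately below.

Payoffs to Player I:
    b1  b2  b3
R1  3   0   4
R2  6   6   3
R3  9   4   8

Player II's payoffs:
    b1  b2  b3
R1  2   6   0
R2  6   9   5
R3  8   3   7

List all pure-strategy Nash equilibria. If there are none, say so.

Check each profile: it is a Nash equilibrium iff no player can strictly gain by switching unilaterally.
(R1, b1): Player I can switch to R2 (3 → 6). Not NE.
(R1, b2): Player I can switch to R2 (0 → 6). Not NE.
(R1, b3): Player I can switch to R3 (4 → 8). Not NE.
(R2, b1): Player I can switch to R3 (6 → 9). Not NE.
(R2, b2): Player I gets 6, best alternative 4; Player II gets 9, best alternative 6. No profitable deviation — NE.
(R2, b3): Player I can switch to R1 (3 → 4). Not NE.
(R3, b1): Player I gets 9, best alternative 6; Player II gets 8, best alternative 7. No profitable deviation — NE.
(R3, b2): Player I can switch to R2 (4 → 6). Not NE.
(R3, b3): Player II can switch to b1 (7 → 8). Not NE.

(R2, b2), (R3, b1)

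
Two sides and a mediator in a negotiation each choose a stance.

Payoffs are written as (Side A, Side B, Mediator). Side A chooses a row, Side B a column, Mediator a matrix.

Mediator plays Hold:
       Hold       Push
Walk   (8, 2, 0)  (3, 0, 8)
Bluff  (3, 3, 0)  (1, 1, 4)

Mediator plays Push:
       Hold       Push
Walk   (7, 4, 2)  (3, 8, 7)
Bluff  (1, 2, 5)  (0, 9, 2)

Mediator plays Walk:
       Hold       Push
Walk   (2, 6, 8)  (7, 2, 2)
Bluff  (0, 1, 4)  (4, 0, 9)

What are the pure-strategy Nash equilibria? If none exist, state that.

(Walk, Hold, Walk)

Mark each player's best response to every combination of opponents' strategies; a profile where every player is best-responding is a pure Nash equilibrium.
Side A against (Hold, Hold): payoffs 8, 3 → best response Walk.
Side A against (Hold, Push): payoffs 7, 1 → best response Walk.
Side A against (Hold, Walk): payoffs 2, 0 → best response Walk.
Side A against (Push, Hold): payoffs 3, 1 → best response Walk.
Side A against (Push, Push): payoffs 3, 0 → best response Walk.
Side A against (Push, Walk): payoffs 7, 4 → best response Walk.
Side B against (Walk, Hold): payoffs 2, 0 → best response Hold.
Side B against (Walk, Push): payoffs 4, 8 → best response Push.
Side B against (Walk, Walk): payoffs 6, 2 → best response Hold.
Side B against (Bluff, Hold): payoffs 3, 1 → best response Hold.
Side B against (Bluff, Push): payoffs 2, 9 → best response Push.
Side B against (Bluff, Walk): payoffs 1, 0 → best response Hold.
Mediator against (Walk, Hold): payoffs 0, 2, 8 → best response Walk.
Mediator against (Walk, Push): payoffs 8, 7, 2 → best response Hold.
Mediator against (Bluff, Hold): payoffs 0, 5, 4 → best response Push.
Mediator against (Bluff, Push): payoffs 4, 2, 9 → best response Walk.
Mutual best responses: (Walk, Hold, Walk).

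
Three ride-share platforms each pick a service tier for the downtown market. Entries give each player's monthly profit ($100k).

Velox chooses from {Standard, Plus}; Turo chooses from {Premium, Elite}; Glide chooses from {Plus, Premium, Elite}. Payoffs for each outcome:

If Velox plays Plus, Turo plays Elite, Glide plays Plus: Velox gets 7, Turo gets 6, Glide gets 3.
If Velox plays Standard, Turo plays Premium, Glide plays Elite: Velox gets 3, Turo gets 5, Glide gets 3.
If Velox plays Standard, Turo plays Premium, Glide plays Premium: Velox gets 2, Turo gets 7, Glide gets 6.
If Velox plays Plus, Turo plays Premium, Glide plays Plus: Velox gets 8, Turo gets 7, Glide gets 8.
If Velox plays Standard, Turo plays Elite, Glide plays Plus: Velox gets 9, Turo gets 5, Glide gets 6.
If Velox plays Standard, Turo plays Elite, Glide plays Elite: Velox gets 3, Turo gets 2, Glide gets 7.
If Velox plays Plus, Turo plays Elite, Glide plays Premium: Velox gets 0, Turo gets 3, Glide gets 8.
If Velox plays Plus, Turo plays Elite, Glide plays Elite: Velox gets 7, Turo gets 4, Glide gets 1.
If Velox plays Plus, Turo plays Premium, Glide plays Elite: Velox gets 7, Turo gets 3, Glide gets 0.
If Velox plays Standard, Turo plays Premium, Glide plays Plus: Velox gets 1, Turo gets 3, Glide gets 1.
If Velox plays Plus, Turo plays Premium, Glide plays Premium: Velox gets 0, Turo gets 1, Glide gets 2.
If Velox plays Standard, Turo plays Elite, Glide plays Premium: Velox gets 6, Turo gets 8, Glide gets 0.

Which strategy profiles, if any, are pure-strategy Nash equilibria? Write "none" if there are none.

Pure NE: (Plus, Premium, Plus)

Mark each player's best response to every combination of opponents' strategies; a profile where every player is best-responding is a pure Nash equilibrium.
Velox against (Premium, Plus): payoffs 1, 8 → best response Plus.
Velox against (Premium, Premium): payoffs 2, 0 → best response Standard.
Velox against (Premium, Elite): payoffs 3, 7 → best response Plus.
Velox against (Elite, Plus): payoffs 9, 7 → best response Standard.
Velox against (Elite, Premium): payoffs 6, 0 → best response Standard.
Velox against (Elite, Elite): payoffs 3, 7 → best response Plus.
Turo against (Standard, Plus): payoffs 3, 5 → best response Elite.
Turo against (Standard, Premium): payoffs 7, 8 → best response Elite.
Turo against (Standard, Elite): payoffs 5, 2 → best response Premium.
Turo against (Plus, Plus): payoffs 7, 6 → best response Premium.
Turo against (Plus, Premium): payoffs 1, 3 → best response Elite.
Turo against (Plus, Elite): payoffs 3, 4 → best response Elite.
Glide against (Standard, Premium): payoffs 1, 6, 3 → best response Premium.
Glide against (Standard, Elite): payoffs 6, 0, 7 → best response Elite.
Glide against (Plus, Premium): payoffs 8, 2, 0 → best response Plus.
Glide against (Plus, Elite): payoffs 3, 8, 1 → best response Premium.
Mutual best responses: (Plus, Premium, Plus).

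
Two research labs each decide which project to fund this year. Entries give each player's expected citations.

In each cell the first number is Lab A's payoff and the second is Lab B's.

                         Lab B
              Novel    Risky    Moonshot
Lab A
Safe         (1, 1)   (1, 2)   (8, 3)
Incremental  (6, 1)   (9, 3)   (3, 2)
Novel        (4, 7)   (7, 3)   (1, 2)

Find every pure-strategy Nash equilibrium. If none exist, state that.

(Safe, Novel): Lab A can switch to Incremental (1 → 6). Not NE.
(Safe, Risky): Lab A can switch to Incremental (1 → 9). Not NE.
(Safe, Moonshot): Lab A gets 8, best alternative 3; Lab B gets 3, best alternative 2. No profitable deviation — NE.
(Incremental, Novel): Lab B can switch to Risky (1 → 3). Not NE.
(Incremental, Risky): Lab A gets 9, best alternative 7; Lab B gets 3, best alternative 2. No profitable deviation — NE.
(Incremental, Moonshot): Lab A can switch to Safe (3 → 8). Not NE.
(Novel, Novel): Lab A can switch to Incremental (4 → 6). Not NE.
(Novel, Risky): Lab A can switch to Incremental (7 → 9). Not NE.
(Novel, Moonshot): Lab A can switch to Safe (1 → 8). Not NE.

(Safe, Moonshot), (Incremental, Risky)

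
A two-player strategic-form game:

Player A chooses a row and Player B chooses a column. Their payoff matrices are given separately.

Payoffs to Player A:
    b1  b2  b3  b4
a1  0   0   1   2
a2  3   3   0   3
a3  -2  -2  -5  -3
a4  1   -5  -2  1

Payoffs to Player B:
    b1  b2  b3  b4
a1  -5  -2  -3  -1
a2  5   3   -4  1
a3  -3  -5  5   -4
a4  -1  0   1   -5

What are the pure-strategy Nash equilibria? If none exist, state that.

(a2, b1)

Player A against b1: payoffs 0, 3, -2, 1 → best response a2.
Player A against b2: payoffs 0, 3, -2, -5 → best response a2.
Player A against b3: payoffs 1, 0, -5, -2 → best response a1.
Player A against b4: payoffs 2, 3, -3, 1 → best response a2.
Player B against a1: payoffs -5, -2, -3, -1 → best response b4.
Player B against a2: payoffs 5, 3, -4, 1 → best response b1.
Player B against a3: payoffs -3, -5, 5, -4 → best response b3.
Player B against a4: payoffs -1, 0, 1, -5 → best response b3.
Mutual best responses: (a2, b1).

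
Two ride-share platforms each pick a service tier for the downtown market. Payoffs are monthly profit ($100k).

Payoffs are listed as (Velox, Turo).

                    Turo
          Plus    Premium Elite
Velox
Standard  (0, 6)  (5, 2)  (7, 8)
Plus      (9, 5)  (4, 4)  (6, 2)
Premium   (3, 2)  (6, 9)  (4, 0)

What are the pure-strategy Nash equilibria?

The pure Nash equilibria are (Standard, Elite) and (Plus, Plus) and (Premium, Premium).

For each player, find the best response to each opponent profile; mutual best responses are the pure NE.
Velox against Plus: payoffs 0, 9, 3 → best response Plus.
Velox against Premium: payoffs 5, 4, 6 → best response Premium.
Velox against Elite: payoffs 7, 6, 4 → best response Standard.
Turo against Standard: payoffs 6, 2, 8 → best response Elite.
Turo against Plus: payoffs 5, 4, 2 → best response Plus.
Turo against Premium: payoffs 2, 9, 0 → best response Premium.
Mutual best responses: (Standard, Elite); (Plus, Plus); (Premium, Premium).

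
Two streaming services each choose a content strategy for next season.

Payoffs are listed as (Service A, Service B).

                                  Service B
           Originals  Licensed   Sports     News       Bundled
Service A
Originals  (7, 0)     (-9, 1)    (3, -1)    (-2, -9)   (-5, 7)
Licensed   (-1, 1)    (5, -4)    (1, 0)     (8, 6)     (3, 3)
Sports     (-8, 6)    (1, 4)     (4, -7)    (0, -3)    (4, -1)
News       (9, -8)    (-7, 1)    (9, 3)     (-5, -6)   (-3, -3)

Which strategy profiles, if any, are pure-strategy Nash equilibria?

Pure-strategy Nash equilibria: (Licensed, News), (News, Sports)

(Originals, Originals): Service A can switch to News (7 → 9). Not NE.
(Originals, Licensed): Service A can switch to Licensed (-9 → 5). Not NE.
(Originals, Sports): Service A can switch to Sports (3 → 4). Not NE.
(Originals, News): Service A can switch to Licensed (-2 → 8). Not NE.
(Originals, Bundled): Service A can switch to Licensed (-5 → 3). Not NE.
(Licensed, Originals): Service A can switch to Originals (-1 → 7). Not NE.
(Licensed, News): Service A gets 8, best alternative 0; Service B gets 6, best alternative 3. No profitable deviation — NE.
(News, Sports): Service A gets 9, best alternative 4; Service B gets 3, best alternative 1. No profitable deviation — NE.
(The remaining 12 profiles each have a profitable deviation by the same check.)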